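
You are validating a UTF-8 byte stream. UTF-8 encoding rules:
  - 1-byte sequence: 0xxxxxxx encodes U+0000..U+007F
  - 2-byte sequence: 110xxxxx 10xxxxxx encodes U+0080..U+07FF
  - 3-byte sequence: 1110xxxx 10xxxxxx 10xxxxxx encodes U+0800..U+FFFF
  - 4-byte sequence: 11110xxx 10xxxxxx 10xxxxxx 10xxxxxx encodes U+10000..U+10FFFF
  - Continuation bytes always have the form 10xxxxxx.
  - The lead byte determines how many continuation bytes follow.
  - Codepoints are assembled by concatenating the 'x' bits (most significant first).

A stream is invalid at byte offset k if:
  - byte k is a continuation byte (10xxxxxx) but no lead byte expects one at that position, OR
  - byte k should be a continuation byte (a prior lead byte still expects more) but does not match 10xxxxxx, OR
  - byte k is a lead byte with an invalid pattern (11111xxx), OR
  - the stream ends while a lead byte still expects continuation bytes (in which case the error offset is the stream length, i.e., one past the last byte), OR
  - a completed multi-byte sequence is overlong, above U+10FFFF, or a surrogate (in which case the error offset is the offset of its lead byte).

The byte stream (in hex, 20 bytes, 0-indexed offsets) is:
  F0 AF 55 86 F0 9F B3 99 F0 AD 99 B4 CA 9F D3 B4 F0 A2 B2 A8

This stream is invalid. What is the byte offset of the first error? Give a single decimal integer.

Byte[0]=F0: 4-byte lead, need 3 cont bytes. acc=0x0
Byte[1]=AF: continuation. acc=(acc<<6)|0x2F=0x2F
Byte[2]=55: expected 10xxxxxx continuation. INVALID

Answer: 2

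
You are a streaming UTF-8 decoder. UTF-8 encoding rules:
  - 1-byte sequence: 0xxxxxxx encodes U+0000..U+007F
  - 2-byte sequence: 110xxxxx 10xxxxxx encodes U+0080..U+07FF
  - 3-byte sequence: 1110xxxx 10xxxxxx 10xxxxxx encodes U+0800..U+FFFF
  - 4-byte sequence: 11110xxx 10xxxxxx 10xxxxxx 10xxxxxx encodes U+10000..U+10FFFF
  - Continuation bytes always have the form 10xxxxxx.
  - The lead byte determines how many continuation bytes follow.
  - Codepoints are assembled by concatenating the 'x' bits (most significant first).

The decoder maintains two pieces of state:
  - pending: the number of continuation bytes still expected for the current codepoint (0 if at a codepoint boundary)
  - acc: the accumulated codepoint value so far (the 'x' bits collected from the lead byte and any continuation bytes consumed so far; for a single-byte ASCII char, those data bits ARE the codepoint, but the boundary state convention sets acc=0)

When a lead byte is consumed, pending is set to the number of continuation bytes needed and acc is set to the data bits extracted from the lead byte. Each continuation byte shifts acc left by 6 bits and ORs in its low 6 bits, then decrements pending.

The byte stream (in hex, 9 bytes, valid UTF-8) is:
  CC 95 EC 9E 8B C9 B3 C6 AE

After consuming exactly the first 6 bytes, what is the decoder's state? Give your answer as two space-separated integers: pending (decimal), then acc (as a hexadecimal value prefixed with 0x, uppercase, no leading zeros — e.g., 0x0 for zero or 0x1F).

Byte[0]=CC: 2-byte lead. pending=1, acc=0xC
Byte[1]=95: continuation. acc=(acc<<6)|0x15=0x315, pending=0
Byte[2]=EC: 3-byte lead. pending=2, acc=0xC
Byte[3]=9E: continuation. acc=(acc<<6)|0x1E=0x31E, pending=1
Byte[4]=8B: continuation. acc=(acc<<6)|0x0B=0xC78B, pending=0
Byte[5]=C9: 2-byte lead. pending=1, acc=0x9

Answer: 1 0x9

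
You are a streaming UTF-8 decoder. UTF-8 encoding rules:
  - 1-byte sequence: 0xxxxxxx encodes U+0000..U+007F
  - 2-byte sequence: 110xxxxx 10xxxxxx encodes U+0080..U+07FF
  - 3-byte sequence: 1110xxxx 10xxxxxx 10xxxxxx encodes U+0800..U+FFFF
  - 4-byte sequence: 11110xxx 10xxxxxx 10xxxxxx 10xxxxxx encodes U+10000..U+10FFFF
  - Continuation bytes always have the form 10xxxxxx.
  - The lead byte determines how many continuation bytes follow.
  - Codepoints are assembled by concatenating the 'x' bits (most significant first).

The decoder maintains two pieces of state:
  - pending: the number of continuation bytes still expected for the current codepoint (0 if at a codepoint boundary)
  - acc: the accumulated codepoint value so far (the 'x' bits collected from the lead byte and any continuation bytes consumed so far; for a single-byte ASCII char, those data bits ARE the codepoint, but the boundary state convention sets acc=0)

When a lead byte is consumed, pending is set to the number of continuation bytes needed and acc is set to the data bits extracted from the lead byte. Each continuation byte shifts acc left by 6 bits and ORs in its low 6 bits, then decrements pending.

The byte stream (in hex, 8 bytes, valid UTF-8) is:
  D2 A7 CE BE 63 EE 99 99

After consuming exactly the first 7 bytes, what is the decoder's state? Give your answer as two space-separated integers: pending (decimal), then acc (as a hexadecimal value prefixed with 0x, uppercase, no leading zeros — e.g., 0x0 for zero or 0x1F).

Answer: 1 0x399

Derivation:
Byte[0]=D2: 2-byte lead. pending=1, acc=0x12
Byte[1]=A7: continuation. acc=(acc<<6)|0x27=0x4A7, pending=0
Byte[2]=CE: 2-byte lead. pending=1, acc=0xE
Byte[3]=BE: continuation. acc=(acc<<6)|0x3E=0x3BE, pending=0
Byte[4]=63: 1-byte. pending=0, acc=0x0
Byte[5]=EE: 3-byte lead. pending=2, acc=0xE
Byte[6]=99: continuation. acc=(acc<<6)|0x19=0x399, pending=1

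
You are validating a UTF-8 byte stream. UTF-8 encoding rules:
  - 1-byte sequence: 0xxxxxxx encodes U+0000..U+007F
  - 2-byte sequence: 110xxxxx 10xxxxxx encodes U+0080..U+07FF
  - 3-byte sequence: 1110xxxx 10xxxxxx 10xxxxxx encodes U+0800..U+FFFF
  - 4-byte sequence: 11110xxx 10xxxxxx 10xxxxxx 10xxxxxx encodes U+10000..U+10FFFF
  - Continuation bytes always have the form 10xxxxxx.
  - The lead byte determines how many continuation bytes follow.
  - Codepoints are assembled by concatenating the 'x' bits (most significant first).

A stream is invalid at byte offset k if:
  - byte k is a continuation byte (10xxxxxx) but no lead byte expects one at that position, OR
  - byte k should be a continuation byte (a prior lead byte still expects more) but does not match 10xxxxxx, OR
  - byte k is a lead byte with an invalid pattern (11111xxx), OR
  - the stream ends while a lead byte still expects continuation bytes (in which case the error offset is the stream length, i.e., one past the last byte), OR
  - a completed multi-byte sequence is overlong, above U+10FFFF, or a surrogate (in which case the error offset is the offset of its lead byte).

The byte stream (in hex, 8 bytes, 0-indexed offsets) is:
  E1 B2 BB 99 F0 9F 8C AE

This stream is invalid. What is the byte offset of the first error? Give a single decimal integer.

Answer: 3

Derivation:
Byte[0]=E1: 3-byte lead, need 2 cont bytes. acc=0x1
Byte[1]=B2: continuation. acc=(acc<<6)|0x32=0x72
Byte[2]=BB: continuation. acc=(acc<<6)|0x3B=0x1CBB
Completed: cp=U+1CBB (starts at byte 0)
Byte[3]=99: INVALID lead byte (not 0xxx/110x/1110/11110)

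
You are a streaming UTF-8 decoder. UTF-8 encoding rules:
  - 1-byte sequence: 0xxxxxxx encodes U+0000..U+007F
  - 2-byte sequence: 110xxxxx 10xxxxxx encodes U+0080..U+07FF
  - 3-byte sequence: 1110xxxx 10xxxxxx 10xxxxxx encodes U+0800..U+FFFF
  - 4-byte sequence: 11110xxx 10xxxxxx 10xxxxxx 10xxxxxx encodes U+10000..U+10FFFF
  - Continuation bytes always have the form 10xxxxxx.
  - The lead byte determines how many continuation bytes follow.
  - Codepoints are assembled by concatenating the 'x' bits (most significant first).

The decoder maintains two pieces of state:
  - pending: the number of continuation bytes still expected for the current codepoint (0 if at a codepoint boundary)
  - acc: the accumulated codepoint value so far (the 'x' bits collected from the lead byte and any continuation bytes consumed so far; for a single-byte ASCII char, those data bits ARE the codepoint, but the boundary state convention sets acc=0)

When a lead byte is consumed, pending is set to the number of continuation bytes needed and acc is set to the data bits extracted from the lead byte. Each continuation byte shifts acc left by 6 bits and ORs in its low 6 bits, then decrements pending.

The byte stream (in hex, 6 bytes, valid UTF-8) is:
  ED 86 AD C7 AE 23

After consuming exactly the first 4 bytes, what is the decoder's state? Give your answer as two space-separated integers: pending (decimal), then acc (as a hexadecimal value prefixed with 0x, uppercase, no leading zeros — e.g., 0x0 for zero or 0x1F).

Byte[0]=ED: 3-byte lead. pending=2, acc=0xD
Byte[1]=86: continuation. acc=(acc<<6)|0x06=0x346, pending=1
Byte[2]=AD: continuation. acc=(acc<<6)|0x2D=0xD1AD, pending=0
Byte[3]=C7: 2-byte lead. pending=1, acc=0x7

Answer: 1 0x7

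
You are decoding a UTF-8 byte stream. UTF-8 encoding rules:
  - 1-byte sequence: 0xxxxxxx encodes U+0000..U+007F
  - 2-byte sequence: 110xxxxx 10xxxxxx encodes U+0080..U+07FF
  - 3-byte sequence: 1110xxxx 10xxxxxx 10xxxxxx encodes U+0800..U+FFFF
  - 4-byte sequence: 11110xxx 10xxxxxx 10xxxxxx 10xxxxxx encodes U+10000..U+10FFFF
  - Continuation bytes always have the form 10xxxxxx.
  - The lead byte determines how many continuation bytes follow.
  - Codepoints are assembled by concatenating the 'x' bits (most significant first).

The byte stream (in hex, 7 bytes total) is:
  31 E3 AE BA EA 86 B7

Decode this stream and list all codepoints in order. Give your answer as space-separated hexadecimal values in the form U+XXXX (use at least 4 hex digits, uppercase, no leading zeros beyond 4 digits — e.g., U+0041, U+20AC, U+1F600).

Byte[0]=31: 1-byte ASCII. cp=U+0031
Byte[1]=E3: 3-byte lead, need 2 cont bytes. acc=0x3
Byte[2]=AE: continuation. acc=(acc<<6)|0x2E=0xEE
Byte[3]=BA: continuation. acc=(acc<<6)|0x3A=0x3BBA
Completed: cp=U+3BBA (starts at byte 1)
Byte[4]=EA: 3-byte lead, need 2 cont bytes. acc=0xA
Byte[5]=86: continuation. acc=(acc<<6)|0x06=0x286
Byte[6]=B7: continuation. acc=(acc<<6)|0x37=0xA1B7
Completed: cp=U+A1B7 (starts at byte 4)

Answer: U+0031 U+3BBA U+A1B7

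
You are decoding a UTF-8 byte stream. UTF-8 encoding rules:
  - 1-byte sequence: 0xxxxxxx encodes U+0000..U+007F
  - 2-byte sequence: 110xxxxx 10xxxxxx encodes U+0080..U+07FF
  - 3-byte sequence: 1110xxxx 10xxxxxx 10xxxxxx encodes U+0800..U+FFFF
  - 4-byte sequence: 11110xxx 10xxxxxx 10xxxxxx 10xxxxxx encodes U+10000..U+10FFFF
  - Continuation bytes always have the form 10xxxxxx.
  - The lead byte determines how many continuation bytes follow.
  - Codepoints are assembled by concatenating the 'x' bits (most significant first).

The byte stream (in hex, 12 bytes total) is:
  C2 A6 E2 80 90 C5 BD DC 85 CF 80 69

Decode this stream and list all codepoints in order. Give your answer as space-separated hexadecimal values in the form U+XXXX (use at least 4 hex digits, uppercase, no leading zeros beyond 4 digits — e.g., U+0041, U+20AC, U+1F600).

Byte[0]=C2: 2-byte lead, need 1 cont bytes. acc=0x2
Byte[1]=A6: continuation. acc=(acc<<6)|0x26=0xA6
Completed: cp=U+00A6 (starts at byte 0)
Byte[2]=E2: 3-byte lead, need 2 cont bytes. acc=0x2
Byte[3]=80: continuation. acc=(acc<<6)|0x00=0x80
Byte[4]=90: continuation. acc=(acc<<6)|0x10=0x2010
Completed: cp=U+2010 (starts at byte 2)
Byte[5]=C5: 2-byte lead, need 1 cont bytes. acc=0x5
Byte[6]=BD: continuation. acc=(acc<<6)|0x3D=0x17D
Completed: cp=U+017D (starts at byte 5)
Byte[7]=DC: 2-byte lead, need 1 cont bytes. acc=0x1C
Byte[8]=85: continuation. acc=(acc<<6)|0x05=0x705
Completed: cp=U+0705 (starts at byte 7)
Byte[9]=CF: 2-byte lead, need 1 cont bytes. acc=0xF
Byte[10]=80: continuation. acc=(acc<<6)|0x00=0x3C0
Completed: cp=U+03C0 (starts at byte 9)
Byte[11]=69: 1-byte ASCII. cp=U+0069

Answer: U+00A6 U+2010 U+017D U+0705 U+03C0 U+0069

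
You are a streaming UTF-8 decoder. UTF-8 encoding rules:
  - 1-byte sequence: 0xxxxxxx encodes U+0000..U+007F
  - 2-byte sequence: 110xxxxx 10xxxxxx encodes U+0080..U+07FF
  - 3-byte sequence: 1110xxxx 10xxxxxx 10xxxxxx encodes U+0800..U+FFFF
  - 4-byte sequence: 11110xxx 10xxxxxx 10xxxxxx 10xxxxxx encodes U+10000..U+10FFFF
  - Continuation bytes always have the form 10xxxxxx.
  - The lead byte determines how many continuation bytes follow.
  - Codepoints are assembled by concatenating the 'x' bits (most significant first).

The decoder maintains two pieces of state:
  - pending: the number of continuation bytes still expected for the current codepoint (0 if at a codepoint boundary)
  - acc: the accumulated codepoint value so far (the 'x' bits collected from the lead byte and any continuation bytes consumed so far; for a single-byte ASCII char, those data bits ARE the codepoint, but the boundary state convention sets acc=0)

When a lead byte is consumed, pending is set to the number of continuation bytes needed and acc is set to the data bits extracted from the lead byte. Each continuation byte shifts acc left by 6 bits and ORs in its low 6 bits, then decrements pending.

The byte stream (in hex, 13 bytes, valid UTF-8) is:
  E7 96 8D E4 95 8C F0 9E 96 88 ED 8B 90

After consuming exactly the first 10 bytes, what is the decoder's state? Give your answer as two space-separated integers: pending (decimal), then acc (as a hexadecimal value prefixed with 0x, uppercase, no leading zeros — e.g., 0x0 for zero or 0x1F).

Byte[0]=E7: 3-byte lead. pending=2, acc=0x7
Byte[1]=96: continuation. acc=(acc<<6)|0x16=0x1D6, pending=1
Byte[2]=8D: continuation. acc=(acc<<6)|0x0D=0x758D, pending=0
Byte[3]=E4: 3-byte lead. pending=2, acc=0x4
Byte[4]=95: continuation. acc=(acc<<6)|0x15=0x115, pending=1
Byte[5]=8C: continuation. acc=(acc<<6)|0x0C=0x454C, pending=0
Byte[6]=F0: 4-byte lead. pending=3, acc=0x0
Byte[7]=9E: continuation. acc=(acc<<6)|0x1E=0x1E, pending=2
Byte[8]=96: continuation. acc=(acc<<6)|0x16=0x796, pending=1
Byte[9]=88: continuation. acc=(acc<<6)|0x08=0x1E588, pending=0

Answer: 0 0x1E588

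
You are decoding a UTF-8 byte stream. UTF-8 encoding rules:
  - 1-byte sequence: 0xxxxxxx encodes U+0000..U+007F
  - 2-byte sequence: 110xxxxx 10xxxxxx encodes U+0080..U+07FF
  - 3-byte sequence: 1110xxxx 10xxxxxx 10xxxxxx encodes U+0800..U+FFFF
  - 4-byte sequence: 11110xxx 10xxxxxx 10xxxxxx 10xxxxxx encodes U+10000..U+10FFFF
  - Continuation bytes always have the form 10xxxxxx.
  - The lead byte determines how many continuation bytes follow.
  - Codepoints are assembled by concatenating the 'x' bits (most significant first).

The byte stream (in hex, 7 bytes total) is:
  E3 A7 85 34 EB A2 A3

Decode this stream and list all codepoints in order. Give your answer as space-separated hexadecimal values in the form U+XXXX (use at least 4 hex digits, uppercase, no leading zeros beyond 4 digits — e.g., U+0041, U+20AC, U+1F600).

Answer: U+39C5 U+0034 U+B8A3

Derivation:
Byte[0]=E3: 3-byte lead, need 2 cont bytes. acc=0x3
Byte[1]=A7: continuation. acc=(acc<<6)|0x27=0xE7
Byte[2]=85: continuation. acc=(acc<<6)|0x05=0x39C5
Completed: cp=U+39C5 (starts at byte 0)
Byte[3]=34: 1-byte ASCII. cp=U+0034
Byte[4]=EB: 3-byte lead, need 2 cont bytes. acc=0xB
Byte[5]=A2: continuation. acc=(acc<<6)|0x22=0x2E2
Byte[6]=A3: continuation. acc=(acc<<6)|0x23=0xB8A3
Completed: cp=U+B8A3 (starts at byte 4)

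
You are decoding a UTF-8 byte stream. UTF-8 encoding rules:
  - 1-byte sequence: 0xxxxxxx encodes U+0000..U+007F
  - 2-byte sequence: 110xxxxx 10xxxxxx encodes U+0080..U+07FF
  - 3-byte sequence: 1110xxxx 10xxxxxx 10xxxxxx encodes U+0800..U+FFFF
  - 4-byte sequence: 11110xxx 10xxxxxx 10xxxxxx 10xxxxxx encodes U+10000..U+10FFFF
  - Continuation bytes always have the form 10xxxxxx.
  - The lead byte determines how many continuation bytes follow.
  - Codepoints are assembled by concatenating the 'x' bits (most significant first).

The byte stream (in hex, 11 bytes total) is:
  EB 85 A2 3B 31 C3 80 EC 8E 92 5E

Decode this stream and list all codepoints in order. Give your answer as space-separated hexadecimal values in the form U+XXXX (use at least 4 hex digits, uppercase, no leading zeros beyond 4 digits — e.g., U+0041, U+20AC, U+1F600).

Byte[0]=EB: 3-byte lead, need 2 cont bytes. acc=0xB
Byte[1]=85: continuation. acc=(acc<<6)|0x05=0x2C5
Byte[2]=A2: continuation. acc=(acc<<6)|0x22=0xB162
Completed: cp=U+B162 (starts at byte 0)
Byte[3]=3B: 1-byte ASCII. cp=U+003B
Byte[4]=31: 1-byte ASCII. cp=U+0031
Byte[5]=C3: 2-byte lead, need 1 cont bytes. acc=0x3
Byte[6]=80: continuation. acc=(acc<<6)|0x00=0xC0
Completed: cp=U+00C0 (starts at byte 5)
Byte[7]=EC: 3-byte lead, need 2 cont bytes. acc=0xC
Byte[8]=8E: continuation. acc=(acc<<6)|0x0E=0x30E
Byte[9]=92: continuation. acc=(acc<<6)|0x12=0xC392
Completed: cp=U+C392 (starts at byte 7)
Byte[10]=5E: 1-byte ASCII. cp=U+005E

Answer: U+B162 U+003B U+0031 U+00C0 U+C392 U+005E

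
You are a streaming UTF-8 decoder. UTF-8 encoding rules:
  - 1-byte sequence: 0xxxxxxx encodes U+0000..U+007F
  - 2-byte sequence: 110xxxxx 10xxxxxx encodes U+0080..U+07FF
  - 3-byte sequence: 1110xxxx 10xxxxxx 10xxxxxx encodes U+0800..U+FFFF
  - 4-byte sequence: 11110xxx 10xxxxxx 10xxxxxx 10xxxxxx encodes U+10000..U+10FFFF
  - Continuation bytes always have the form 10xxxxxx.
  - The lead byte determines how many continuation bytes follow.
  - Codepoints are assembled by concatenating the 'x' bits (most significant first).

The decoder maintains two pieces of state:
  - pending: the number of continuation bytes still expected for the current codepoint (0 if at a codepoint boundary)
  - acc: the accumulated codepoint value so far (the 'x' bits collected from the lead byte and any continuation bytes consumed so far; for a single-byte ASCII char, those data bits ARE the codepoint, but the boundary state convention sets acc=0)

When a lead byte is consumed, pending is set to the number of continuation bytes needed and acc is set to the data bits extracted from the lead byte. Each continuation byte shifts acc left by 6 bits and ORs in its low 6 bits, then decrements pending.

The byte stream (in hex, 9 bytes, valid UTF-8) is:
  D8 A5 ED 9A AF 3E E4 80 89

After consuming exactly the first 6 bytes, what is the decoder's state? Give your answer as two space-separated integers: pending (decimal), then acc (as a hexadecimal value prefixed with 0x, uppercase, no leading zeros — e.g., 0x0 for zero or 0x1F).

Byte[0]=D8: 2-byte lead. pending=1, acc=0x18
Byte[1]=A5: continuation. acc=(acc<<6)|0x25=0x625, pending=0
Byte[2]=ED: 3-byte lead. pending=2, acc=0xD
Byte[3]=9A: continuation. acc=(acc<<6)|0x1A=0x35A, pending=1
Byte[4]=AF: continuation. acc=(acc<<6)|0x2F=0xD6AF, pending=0
Byte[5]=3E: 1-byte. pending=0, acc=0x0

Answer: 0 0x0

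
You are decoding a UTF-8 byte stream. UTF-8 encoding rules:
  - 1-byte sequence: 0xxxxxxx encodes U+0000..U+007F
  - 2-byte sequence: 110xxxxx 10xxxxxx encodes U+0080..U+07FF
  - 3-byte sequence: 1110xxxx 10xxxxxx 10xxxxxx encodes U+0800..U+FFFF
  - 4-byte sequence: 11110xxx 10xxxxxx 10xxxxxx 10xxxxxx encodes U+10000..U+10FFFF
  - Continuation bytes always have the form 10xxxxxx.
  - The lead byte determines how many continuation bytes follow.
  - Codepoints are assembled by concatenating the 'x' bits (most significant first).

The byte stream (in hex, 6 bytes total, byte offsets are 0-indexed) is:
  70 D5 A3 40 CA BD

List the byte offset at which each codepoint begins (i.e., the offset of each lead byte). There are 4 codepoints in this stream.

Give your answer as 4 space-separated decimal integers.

Byte[0]=70: 1-byte ASCII. cp=U+0070
Byte[1]=D5: 2-byte lead, need 1 cont bytes. acc=0x15
Byte[2]=A3: continuation. acc=(acc<<6)|0x23=0x563
Completed: cp=U+0563 (starts at byte 1)
Byte[3]=40: 1-byte ASCII. cp=U+0040
Byte[4]=CA: 2-byte lead, need 1 cont bytes. acc=0xA
Byte[5]=BD: continuation. acc=(acc<<6)|0x3D=0x2BD
Completed: cp=U+02BD (starts at byte 4)

Answer: 0 1 3 4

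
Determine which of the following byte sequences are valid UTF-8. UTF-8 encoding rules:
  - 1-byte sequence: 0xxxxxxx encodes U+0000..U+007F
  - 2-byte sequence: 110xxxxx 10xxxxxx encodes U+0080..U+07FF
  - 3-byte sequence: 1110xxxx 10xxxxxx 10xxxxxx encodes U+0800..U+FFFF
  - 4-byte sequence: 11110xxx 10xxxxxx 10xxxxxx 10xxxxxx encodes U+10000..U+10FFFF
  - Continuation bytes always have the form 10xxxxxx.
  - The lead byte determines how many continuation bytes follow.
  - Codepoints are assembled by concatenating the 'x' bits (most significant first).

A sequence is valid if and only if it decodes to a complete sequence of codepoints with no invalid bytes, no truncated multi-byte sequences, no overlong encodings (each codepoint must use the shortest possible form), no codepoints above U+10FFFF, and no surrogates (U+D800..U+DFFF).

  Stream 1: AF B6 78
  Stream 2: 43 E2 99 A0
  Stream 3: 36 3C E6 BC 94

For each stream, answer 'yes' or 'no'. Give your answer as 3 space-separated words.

Answer: no yes yes

Derivation:
Stream 1: error at byte offset 0. INVALID
Stream 2: decodes cleanly. VALID
Stream 3: decodes cleanly. VALID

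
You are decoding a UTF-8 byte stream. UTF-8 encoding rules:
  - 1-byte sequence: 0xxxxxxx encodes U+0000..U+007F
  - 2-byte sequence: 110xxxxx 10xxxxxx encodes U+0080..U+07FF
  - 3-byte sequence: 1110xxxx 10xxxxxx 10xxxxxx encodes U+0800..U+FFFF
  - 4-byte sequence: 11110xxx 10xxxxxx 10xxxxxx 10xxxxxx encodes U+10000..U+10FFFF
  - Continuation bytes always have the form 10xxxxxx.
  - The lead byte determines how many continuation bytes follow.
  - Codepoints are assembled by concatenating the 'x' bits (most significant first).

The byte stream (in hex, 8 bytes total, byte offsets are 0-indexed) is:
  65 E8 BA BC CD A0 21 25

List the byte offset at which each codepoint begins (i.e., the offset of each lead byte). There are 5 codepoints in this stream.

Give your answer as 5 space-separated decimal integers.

Byte[0]=65: 1-byte ASCII. cp=U+0065
Byte[1]=E8: 3-byte lead, need 2 cont bytes. acc=0x8
Byte[2]=BA: continuation. acc=(acc<<6)|0x3A=0x23A
Byte[3]=BC: continuation. acc=(acc<<6)|0x3C=0x8EBC
Completed: cp=U+8EBC (starts at byte 1)
Byte[4]=CD: 2-byte lead, need 1 cont bytes. acc=0xD
Byte[5]=A0: continuation. acc=(acc<<6)|0x20=0x360
Completed: cp=U+0360 (starts at byte 4)
Byte[6]=21: 1-byte ASCII. cp=U+0021
Byte[7]=25: 1-byte ASCII. cp=U+0025

Answer: 0 1 4 6 7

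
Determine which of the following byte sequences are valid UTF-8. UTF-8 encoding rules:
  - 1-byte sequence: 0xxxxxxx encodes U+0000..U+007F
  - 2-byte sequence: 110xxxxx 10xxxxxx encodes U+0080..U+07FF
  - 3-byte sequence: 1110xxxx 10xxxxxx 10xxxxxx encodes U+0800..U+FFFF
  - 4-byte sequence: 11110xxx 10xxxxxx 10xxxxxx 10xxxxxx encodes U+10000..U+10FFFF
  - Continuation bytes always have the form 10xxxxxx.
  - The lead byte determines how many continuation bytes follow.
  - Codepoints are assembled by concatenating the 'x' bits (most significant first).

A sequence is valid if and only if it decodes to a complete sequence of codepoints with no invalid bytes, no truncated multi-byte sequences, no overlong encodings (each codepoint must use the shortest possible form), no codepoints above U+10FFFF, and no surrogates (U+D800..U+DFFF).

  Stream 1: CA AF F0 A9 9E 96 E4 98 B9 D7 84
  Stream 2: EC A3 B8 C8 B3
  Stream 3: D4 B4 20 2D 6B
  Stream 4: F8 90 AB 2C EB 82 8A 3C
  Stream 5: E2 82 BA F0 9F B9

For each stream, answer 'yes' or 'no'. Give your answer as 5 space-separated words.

Answer: yes yes yes no no

Derivation:
Stream 1: decodes cleanly. VALID
Stream 2: decodes cleanly. VALID
Stream 3: decodes cleanly. VALID
Stream 4: error at byte offset 0. INVALID
Stream 5: error at byte offset 6. INVALID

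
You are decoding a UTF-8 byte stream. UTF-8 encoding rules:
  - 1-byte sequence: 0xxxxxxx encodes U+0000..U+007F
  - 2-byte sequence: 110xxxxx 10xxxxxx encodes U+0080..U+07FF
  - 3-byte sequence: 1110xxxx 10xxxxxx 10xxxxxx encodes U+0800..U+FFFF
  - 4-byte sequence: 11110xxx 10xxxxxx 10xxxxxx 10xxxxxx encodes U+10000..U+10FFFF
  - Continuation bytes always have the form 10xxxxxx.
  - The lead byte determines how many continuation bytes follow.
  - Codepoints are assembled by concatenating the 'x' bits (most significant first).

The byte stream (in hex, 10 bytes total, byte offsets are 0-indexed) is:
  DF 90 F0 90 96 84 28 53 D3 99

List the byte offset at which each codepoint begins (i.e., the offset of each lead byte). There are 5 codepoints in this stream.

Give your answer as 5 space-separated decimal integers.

Byte[0]=DF: 2-byte lead, need 1 cont bytes. acc=0x1F
Byte[1]=90: continuation. acc=(acc<<6)|0x10=0x7D0
Completed: cp=U+07D0 (starts at byte 0)
Byte[2]=F0: 4-byte lead, need 3 cont bytes. acc=0x0
Byte[3]=90: continuation. acc=(acc<<6)|0x10=0x10
Byte[4]=96: continuation. acc=(acc<<6)|0x16=0x416
Byte[5]=84: continuation. acc=(acc<<6)|0x04=0x10584
Completed: cp=U+10584 (starts at byte 2)
Byte[6]=28: 1-byte ASCII. cp=U+0028
Byte[7]=53: 1-byte ASCII. cp=U+0053
Byte[8]=D3: 2-byte lead, need 1 cont bytes. acc=0x13
Byte[9]=99: continuation. acc=(acc<<6)|0x19=0x4D9
Completed: cp=U+04D9 (starts at byte 8)

Answer: 0 2 6 7 8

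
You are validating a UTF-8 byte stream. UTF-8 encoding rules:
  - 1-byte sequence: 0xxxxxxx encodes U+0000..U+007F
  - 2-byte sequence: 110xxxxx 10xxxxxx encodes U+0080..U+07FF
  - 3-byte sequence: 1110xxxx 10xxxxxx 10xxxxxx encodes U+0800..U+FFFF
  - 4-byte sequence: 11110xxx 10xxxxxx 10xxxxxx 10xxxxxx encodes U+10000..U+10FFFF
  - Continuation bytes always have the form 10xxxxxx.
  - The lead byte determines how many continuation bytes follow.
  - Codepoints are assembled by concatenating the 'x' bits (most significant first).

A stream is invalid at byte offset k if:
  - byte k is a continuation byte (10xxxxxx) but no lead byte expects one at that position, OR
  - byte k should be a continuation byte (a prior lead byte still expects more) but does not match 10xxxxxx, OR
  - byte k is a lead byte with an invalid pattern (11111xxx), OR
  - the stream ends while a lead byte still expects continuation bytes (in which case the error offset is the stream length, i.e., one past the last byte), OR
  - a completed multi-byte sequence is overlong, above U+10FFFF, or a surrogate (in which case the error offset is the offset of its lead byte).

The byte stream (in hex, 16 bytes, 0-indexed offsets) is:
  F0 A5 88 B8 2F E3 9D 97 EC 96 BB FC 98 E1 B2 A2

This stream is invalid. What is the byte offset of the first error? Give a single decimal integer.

Answer: 11

Derivation:
Byte[0]=F0: 4-byte lead, need 3 cont bytes. acc=0x0
Byte[1]=A5: continuation. acc=(acc<<6)|0x25=0x25
Byte[2]=88: continuation. acc=(acc<<6)|0x08=0x948
Byte[3]=B8: continuation. acc=(acc<<6)|0x38=0x25238
Completed: cp=U+25238 (starts at byte 0)
Byte[4]=2F: 1-byte ASCII. cp=U+002F
Byte[5]=E3: 3-byte lead, need 2 cont bytes. acc=0x3
Byte[6]=9D: continuation. acc=(acc<<6)|0x1D=0xDD
Byte[7]=97: continuation. acc=(acc<<6)|0x17=0x3757
Completed: cp=U+3757 (starts at byte 5)
Byte[8]=EC: 3-byte lead, need 2 cont bytes. acc=0xC
Byte[9]=96: continuation. acc=(acc<<6)|0x16=0x316
Byte[10]=BB: continuation. acc=(acc<<6)|0x3B=0xC5BB
Completed: cp=U+C5BB (starts at byte 8)
Byte[11]=FC: INVALID lead byte (not 0xxx/110x/1110/11110)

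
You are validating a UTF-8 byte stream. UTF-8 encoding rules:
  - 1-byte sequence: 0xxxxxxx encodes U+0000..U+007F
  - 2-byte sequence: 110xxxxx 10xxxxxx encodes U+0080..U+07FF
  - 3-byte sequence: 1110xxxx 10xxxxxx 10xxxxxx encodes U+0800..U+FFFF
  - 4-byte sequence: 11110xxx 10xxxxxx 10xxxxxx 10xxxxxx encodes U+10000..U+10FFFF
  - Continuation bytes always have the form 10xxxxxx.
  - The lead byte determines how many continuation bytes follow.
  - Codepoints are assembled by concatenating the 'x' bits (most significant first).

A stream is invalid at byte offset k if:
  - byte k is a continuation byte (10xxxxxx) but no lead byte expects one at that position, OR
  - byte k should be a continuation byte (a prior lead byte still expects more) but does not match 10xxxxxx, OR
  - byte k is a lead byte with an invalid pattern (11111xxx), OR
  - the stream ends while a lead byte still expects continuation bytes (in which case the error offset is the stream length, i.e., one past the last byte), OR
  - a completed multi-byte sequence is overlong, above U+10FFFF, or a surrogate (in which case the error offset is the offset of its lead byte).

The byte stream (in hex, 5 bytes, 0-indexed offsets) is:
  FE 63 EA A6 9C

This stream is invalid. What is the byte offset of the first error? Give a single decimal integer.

Byte[0]=FE: INVALID lead byte (not 0xxx/110x/1110/11110)

Answer: 0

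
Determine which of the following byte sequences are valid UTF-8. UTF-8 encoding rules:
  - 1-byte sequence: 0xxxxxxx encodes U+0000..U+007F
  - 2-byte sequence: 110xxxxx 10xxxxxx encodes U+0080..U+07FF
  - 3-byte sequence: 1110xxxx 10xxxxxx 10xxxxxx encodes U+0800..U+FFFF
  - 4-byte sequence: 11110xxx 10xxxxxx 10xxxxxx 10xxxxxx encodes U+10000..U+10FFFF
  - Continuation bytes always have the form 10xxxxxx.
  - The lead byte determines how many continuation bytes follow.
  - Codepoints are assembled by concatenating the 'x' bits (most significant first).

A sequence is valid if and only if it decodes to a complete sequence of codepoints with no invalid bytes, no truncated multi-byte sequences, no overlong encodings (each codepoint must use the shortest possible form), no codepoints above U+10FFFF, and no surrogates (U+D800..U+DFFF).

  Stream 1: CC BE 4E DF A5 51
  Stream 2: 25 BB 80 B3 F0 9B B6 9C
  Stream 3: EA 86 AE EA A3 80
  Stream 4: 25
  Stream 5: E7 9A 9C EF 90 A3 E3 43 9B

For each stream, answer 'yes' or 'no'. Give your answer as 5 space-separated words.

Answer: yes no yes yes no

Derivation:
Stream 1: decodes cleanly. VALID
Stream 2: error at byte offset 1. INVALID
Stream 3: decodes cleanly. VALID
Stream 4: decodes cleanly. VALID
Stream 5: error at byte offset 7. INVALID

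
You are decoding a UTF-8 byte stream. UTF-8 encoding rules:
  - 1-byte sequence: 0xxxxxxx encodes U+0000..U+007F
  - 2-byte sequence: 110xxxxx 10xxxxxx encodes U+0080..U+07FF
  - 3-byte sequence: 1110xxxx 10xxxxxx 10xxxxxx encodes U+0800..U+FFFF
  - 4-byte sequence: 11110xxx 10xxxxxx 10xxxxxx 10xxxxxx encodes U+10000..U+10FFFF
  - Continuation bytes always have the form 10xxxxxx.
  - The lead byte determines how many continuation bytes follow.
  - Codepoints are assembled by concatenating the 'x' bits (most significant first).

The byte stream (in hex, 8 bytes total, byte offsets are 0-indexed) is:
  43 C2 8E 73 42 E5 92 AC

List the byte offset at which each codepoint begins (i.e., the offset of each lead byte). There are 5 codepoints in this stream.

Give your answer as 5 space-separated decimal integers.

Answer: 0 1 3 4 5

Derivation:
Byte[0]=43: 1-byte ASCII. cp=U+0043
Byte[1]=C2: 2-byte lead, need 1 cont bytes. acc=0x2
Byte[2]=8E: continuation. acc=(acc<<6)|0x0E=0x8E
Completed: cp=U+008E (starts at byte 1)
Byte[3]=73: 1-byte ASCII. cp=U+0073
Byte[4]=42: 1-byte ASCII. cp=U+0042
Byte[5]=E5: 3-byte lead, need 2 cont bytes. acc=0x5
Byte[6]=92: continuation. acc=(acc<<6)|0x12=0x152
Byte[7]=AC: continuation. acc=(acc<<6)|0x2C=0x54AC
Completed: cp=U+54AC (starts at byte 5)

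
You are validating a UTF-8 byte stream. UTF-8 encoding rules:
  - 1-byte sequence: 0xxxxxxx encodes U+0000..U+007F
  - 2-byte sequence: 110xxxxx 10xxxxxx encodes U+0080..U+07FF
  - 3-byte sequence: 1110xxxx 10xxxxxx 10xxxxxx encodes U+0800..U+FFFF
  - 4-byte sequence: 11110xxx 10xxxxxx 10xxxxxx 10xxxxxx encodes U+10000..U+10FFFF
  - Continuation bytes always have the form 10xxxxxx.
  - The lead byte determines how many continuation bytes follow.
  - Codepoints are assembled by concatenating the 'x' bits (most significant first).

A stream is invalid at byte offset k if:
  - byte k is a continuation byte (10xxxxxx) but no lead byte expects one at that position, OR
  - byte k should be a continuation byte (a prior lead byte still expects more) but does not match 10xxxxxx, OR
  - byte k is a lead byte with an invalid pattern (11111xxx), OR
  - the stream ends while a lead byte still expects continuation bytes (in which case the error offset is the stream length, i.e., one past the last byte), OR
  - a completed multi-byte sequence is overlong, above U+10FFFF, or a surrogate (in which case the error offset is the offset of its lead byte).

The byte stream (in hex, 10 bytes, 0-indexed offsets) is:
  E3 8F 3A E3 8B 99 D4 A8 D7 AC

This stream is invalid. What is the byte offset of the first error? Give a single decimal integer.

Answer: 2

Derivation:
Byte[0]=E3: 3-byte lead, need 2 cont bytes. acc=0x3
Byte[1]=8F: continuation. acc=(acc<<6)|0x0F=0xCF
Byte[2]=3A: expected 10xxxxxx continuation. INVALID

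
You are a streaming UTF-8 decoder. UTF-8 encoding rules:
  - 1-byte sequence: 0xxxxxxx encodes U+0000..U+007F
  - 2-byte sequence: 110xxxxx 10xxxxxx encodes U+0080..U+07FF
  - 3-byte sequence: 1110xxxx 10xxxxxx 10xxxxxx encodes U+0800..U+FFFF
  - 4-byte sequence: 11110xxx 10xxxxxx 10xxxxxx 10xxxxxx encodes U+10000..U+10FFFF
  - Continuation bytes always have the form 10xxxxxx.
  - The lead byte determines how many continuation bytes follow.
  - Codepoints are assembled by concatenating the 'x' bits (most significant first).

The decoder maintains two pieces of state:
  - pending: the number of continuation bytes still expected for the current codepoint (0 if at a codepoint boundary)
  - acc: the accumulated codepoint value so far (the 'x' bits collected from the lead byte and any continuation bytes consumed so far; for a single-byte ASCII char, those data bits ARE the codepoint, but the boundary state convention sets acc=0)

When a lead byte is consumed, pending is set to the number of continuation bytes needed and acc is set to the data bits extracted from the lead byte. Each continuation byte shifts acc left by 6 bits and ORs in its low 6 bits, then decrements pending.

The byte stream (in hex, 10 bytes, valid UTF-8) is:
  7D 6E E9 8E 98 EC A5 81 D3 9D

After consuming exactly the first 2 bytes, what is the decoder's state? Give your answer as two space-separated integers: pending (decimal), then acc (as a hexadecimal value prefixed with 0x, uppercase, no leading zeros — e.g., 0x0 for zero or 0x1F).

Answer: 0 0x0

Derivation:
Byte[0]=7D: 1-byte. pending=0, acc=0x0
Byte[1]=6E: 1-byte. pending=0, acc=0x0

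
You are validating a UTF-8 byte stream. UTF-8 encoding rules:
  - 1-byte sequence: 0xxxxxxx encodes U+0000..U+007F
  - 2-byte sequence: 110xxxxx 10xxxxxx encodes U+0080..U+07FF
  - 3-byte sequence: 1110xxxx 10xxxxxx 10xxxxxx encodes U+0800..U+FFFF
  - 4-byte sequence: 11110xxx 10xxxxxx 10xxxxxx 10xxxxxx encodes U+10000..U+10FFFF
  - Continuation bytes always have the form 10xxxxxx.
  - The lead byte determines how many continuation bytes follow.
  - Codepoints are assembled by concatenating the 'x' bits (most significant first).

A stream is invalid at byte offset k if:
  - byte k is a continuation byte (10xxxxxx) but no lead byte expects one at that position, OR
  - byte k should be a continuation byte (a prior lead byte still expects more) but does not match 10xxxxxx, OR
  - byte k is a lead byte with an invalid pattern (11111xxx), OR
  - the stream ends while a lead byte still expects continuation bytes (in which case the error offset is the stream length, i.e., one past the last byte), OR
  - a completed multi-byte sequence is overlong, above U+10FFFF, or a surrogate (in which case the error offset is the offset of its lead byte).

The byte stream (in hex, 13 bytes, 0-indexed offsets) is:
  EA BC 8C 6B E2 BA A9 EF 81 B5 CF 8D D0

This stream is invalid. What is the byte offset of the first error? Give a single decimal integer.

Byte[0]=EA: 3-byte lead, need 2 cont bytes. acc=0xA
Byte[1]=BC: continuation. acc=(acc<<6)|0x3C=0x2BC
Byte[2]=8C: continuation. acc=(acc<<6)|0x0C=0xAF0C
Completed: cp=U+AF0C (starts at byte 0)
Byte[3]=6B: 1-byte ASCII. cp=U+006B
Byte[4]=E2: 3-byte lead, need 2 cont bytes. acc=0x2
Byte[5]=BA: continuation. acc=(acc<<6)|0x3A=0xBA
Byte[6]=A9: continuation. acc=(acc<<6)|0x29=0x2EA9
Completed: cp=U+2EA9 (starts at byte 4)
Byte[7]=EF: 3-byte lead, need 2 cont bytes. acc=0xF
Byte[8]=81: continuation. acc=(acc<<6)|0x01=0x3C1
Byte[9]=B5: continuation. acc=(acc<<6)|0x35=0xF075
Completed: cp=U+F075 (starts at byte 7)
Byte[10]=CF: 2-byte lead, need 1 cont bytes. acc=0xF
Byte[11]=8D: continuation. acc=(acc<<6)|0x0D=0x3CD
Completed: cp=U+03CD (starts at byte 10)
Byte[12]=D0: 2-byte lead, need 1 cont bytes. acc=0x10
Byte[13]: stream ended, expected continuation. INVALID

Answer: 13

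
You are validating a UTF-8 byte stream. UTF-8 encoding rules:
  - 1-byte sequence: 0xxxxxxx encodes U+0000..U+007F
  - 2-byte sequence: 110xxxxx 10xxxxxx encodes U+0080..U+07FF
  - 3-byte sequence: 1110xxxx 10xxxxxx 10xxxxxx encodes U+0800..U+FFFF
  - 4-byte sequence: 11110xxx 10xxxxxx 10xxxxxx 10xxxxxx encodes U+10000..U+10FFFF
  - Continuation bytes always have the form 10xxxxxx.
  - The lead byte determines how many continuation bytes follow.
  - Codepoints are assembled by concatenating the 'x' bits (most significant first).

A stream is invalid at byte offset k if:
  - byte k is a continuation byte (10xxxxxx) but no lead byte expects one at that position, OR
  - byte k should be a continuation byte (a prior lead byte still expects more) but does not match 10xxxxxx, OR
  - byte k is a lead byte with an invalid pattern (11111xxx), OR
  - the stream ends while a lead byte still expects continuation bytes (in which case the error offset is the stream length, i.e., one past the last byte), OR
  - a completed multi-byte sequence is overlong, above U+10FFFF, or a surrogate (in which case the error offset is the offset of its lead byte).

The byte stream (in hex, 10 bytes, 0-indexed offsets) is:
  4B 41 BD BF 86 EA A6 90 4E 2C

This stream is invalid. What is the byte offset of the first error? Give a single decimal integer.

Byte[0]=4B: 1-byte ASCII. cp=U+004B
Byte[1]=41: 1-byte ASCII. cp=U+0041
Byte[2]=BD: INVALID lead byte (not 0xxx/110x/1110/11110)

Answer: 2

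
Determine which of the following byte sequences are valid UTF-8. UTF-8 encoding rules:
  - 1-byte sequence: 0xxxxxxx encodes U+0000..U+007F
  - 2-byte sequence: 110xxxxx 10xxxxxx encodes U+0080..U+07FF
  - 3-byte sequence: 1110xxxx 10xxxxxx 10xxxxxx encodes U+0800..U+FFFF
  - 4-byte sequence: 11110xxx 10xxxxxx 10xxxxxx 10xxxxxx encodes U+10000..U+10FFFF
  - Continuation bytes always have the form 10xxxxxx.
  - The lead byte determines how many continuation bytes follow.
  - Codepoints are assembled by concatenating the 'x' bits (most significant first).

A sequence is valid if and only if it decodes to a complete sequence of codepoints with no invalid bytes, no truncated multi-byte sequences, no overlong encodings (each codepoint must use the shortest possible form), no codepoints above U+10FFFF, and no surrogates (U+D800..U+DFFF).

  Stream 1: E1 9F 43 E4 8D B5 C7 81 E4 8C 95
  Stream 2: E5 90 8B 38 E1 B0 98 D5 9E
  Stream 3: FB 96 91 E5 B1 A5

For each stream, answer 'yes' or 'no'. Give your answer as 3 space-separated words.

Stream 1: error at byte offset 2. INVALID
Stream 2: decodes cleanly. VALID
Stream 3: error at byte offset 0. INVALID

Answer: no yes no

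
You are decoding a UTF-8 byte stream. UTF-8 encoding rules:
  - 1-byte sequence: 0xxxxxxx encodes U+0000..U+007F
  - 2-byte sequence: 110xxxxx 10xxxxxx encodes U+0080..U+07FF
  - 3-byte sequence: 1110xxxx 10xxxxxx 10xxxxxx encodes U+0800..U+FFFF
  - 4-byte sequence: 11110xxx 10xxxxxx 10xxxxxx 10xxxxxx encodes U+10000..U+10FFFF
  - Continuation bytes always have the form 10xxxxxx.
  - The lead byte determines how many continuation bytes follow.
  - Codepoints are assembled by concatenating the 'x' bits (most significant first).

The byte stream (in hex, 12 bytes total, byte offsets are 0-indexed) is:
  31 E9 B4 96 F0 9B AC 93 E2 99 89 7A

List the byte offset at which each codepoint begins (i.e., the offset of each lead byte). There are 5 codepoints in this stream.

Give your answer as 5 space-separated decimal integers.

Answer: 0 1 4 8 11

Derivation:
Byte[0]=31: 1-byte ASCII. cp=U+0031
Byte[1]=E9: 3-byte lead, need 2 cont bytes. acc=0x9
Byte[2]=B4: continuation. acc=(acc<<6)|0x34=0x274
Byte[3]=96: continuation. acc=(acc<<6)|0x16=0x9D16
Completed: cp=U+9D16 (starts at byte 1)
Byte[4]=F0: 4-byte lead, need 3 cont bytes. acc=0x0
Byte[5]=9B: continuation. acc=(acc<<6)|0x1B=0x1B
Byte[6]=AC: continuation. acc=(acc<<6)|0x2C=0x6EC
Byte[7]=93: continuation. acc=(acc<<6)|0x13=0x1BB13
Completed: cp=U+1BB13 (starts at byte 4)
Byte[8]=E2: 3-byte lead, need 2 cont bytes. acc=0x2
Byte[9]=99: continuation. acc=(acc<<6)|0x19=0x99
Byte[10]=89: continuation. acc=(acc<<6)|0x09=0x2649
Completed: cp=U+2649 (starts at byte 8)
Byte[11]=7A: 1-byte ASCII. cp=U+007A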